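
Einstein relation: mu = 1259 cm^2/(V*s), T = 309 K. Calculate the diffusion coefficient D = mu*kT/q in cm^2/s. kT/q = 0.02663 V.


Step 1: D = mu * (kT/q)
Step 2: D = 1259 * 0.02663
Step 3: D = 33.53 cm^2/s

33.53


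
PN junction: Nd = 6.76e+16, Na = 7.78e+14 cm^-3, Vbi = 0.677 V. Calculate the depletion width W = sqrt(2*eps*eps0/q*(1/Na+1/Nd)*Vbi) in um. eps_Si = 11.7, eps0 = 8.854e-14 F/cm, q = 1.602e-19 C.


Step 1: 1/Na + 1/Nd = 1/7.78e+14 + 1/6.76e+16 = 1.30014e-15
Step 2: 2*eps*eps0/q = 2*11.7*8.854e-14/1.602e-19 = 1.293281e+07
Step 3: W^2 = 1.293281e+07 * 1.30014e-15 * 0.677 = 1.13834e-08
Step 4: W = sqrt(1.13834e-08) = 1.067e-04 cm = 1.067 um

1.067


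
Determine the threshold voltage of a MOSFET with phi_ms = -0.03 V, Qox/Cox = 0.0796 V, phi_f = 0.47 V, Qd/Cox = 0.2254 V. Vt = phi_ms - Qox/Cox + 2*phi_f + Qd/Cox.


Step 1: Vt = phi_ms - Qox/Cox + 2*phi_f + Qd/Cox
Step 2: Vt = -0.03 - 0.0796 + 2*0.47 + 0.2254
Step 3: Vt = -0.03 - 0.0796 + 0.94 + 0.2254
Step 4: Vt = 1.0558 V

1.0558


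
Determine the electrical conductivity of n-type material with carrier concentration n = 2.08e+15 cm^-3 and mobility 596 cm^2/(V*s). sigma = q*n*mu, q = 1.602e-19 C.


Step 1: sigma = q * n * mu
Step 2: sigma = 1.602e-19 * 2.08e+15 * 596
Step 3: sigma = 1.986e-01 S/cm

1.986e-01


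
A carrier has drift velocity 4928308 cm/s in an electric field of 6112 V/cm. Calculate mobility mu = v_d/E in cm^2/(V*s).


Step 1: mu = v_d / E
Step 2: mu = 4928308 / 6112
Step 3: mu = 806.33 cm^2/(V*s)

806.33


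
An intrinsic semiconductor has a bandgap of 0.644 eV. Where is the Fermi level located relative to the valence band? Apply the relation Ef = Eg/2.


Step 1: For an intrinsic semiconductor, the Fermi level sits at midgap.
Step 2: Ef = Eg / 2 = 0.644 / 2 = 0.322 eV

0.322


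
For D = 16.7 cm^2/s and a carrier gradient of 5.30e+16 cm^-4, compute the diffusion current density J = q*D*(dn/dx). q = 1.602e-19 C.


Step 1: J = q * D * (dn/dx)
Step 2: J = 1.602e-19 * 16.7 * 5.30e+16
Step 3: J = 1.42e-01 A/cm^2

1.42e-01


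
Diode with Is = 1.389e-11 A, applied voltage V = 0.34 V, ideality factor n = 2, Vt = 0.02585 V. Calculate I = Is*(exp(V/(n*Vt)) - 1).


Step 1: V/(n*Vt) = 0.34/(2*0.02585) = 6.5764
Step 2: exp(6.5764) = 7.1795e+02
Step 3: I = 1.389e-11 * (7.1795e+02 - 1) = 9.96e-09 A

9.96e-09


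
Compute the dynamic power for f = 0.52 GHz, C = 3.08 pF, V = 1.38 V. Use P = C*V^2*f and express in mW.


Step 1: V^2 = 1.38^2 = 1.9044 V^2
Step 2: P = C*V^2*f = 3.08e-12 F * 1.9044 * 0.52e9 Hz
Step 3: P = 3.05008704e-03 W
Step 4: P = 3.05 mW

3.05


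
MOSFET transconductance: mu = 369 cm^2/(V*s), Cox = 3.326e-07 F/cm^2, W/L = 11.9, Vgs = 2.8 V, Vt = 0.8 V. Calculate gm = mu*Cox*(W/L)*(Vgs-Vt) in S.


Step 1: Vov = Vgs - Vt = 2.8 - 0.8 = 2.0 V
Step 2: gm = mu * Cox * (W/L) * Vov
Step 3: gm = 369 * 3.326e-07 * 11.9 * 2.0 = 2.92e-03 S

2.92e-03


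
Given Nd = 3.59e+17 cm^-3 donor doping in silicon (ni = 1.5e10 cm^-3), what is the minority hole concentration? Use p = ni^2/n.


Step 1: Since Nd >> ni, n ≈ Nd = 3.59e+17 cm^-3
Step 2: p = ni^2 / n = (1.5e10)^2 / 3.59e+17
Step 3: p = 2.25e20 / 3.59e+17 = 6.27e+02 cm^-3

6.27e+02


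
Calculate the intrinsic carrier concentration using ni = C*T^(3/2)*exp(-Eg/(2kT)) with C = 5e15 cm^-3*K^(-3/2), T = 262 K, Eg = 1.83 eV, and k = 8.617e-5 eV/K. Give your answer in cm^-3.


Step 1: Compute kT = 8.617e-5 * 262 = 0.02257654 eV
Step 2: Exponent = -Eg/(2kT) = -1.83/(2*0.02257654) = -40.52880
Step 3: T^(3/2) = 262^1.5 = 4240.84
Step 4: ni = 5e15 * 4240.84 * exp(-40.52880) = 5.31e+01 cm^-3

5.31e+01


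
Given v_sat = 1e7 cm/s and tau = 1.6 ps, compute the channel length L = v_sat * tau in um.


Step 1: tau in seconds = 1.6 ps * 1e-12 = 1.6000e-12 s
Step 2: L = v_sat * tau = 1e7 * 1.6000e-12 = 1.6000e-05 cm
Step 3: L in um = 1.6000e-05 * 1e4 = 0.16 um

0.16


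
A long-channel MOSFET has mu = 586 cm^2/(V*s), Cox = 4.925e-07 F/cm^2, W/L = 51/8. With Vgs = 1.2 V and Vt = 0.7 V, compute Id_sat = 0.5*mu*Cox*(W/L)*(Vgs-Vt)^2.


Step 1: Overdrive voltage Vov = Vgs - Vt = 1.2 - 0.7 = 0.5 V
Step 2: W/L = 51/8 = 6.375
Step 3: Id = 0.5 * 586 * 4.925e-07 * 6.375 * 0.5^2
Step 4: Id = 2.30e-04 A

2.30e-04


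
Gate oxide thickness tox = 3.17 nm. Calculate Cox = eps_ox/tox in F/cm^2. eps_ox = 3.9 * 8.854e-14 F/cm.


Step 1: eps_ox = 3.9 * 8.854e-14 = 3.45306e-13 F/cm
Step 2: tox in cm = 3.17 nm * 1e-7 = 3.1700e-07 cm
Step 3: Cox = 3.45306e-13 / 3.1700e-07 = 1.09e-06 F/cm^2

1.09e-06


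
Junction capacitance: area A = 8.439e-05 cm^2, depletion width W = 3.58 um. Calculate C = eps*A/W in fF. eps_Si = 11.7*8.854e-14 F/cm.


Step 1: eps_Si = 11.7 * 8.854e-14 = 1.035918e-12 F/cm
Step 2: W in cm = 3.58 * 1e-4 = 3.58e-04 cm
Step 3: C = 1.035918e-12 * 8.439e-05 / 3.58e-04 = 2.441931e-13 F
Step 4: C = 244.19 fF

244.19


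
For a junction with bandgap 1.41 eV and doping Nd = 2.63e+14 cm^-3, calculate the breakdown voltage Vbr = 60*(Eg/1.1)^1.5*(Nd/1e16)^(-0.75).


Step 1: Eg/1.1 = 1.41/1.1 = 1.281818
Step 2: (Eg/1.1)^1.5 = 1.281818^1.5 = 1.451241
Step 3: (Nd/1e16)^(-0.75) = (0.0263)^(-0.75) = 15.312045
Step 4: Vbr = 60 * 1.451241 * 15.312045 = 1333.3 V

1333.3


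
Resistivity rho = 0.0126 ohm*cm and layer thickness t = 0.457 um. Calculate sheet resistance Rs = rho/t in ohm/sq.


Step 1: Convert thickness to cm: t = 0.457 um = 4.5700e-05 cm
Step 2: Rs = rho / t = 0.0126 / 4.5700e-05
Step 3: Rs = 275.7 ohm/sq

275.7


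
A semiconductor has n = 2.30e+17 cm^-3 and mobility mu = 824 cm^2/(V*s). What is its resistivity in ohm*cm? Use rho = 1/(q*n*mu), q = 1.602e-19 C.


Step 1: sigma = q * n * mu = 1.602e-19 * 2.30e+17 * 824 = 3.03611e+01 S/cm
Step 2: rho = 1 / sigma = 1 / 3.03611e+01 = 0.03294 ohm*cm

0.03294


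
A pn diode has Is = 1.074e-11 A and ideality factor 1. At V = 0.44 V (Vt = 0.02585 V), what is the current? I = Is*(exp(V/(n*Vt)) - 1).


Step 1: V/(n*Vt) = 0.44/(1*0.02585) = 17.0213
Step 2: exp(17.0213) = 2.4675e+07
Step 3: I = 1.074e-11 * (2.4675e+07 - 1) = 2.65e-04 A

2.65e-04


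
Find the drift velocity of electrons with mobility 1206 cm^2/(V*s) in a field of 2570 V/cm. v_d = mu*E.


Step 1: v_d = mu * E
Step 2: v_d = 1206 * 2570 = 3099420
Step 3: v_d = 3.10e+06 cm/s

3.10e+06


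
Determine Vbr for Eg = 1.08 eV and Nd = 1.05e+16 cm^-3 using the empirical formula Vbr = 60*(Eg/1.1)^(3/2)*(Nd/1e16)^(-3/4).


Step 1: Eg/1.1 = 1.08/1.1 = 0.981818
Step 2: (Eg/1.1)^1.5 = 0.981818^1.5 = 0.972851
Step 3: (Nd/1e16)^(-0.75) = (1.05)^(-0.75) = 0.964069
Step 4: Vbr = 60 * 0.972851 * 0.964069 = 56.3 V

56.3


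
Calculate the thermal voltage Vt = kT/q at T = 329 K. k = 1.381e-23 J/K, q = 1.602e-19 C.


Step 1: kT = 1.381e-23 * 329 = 4.54349e-21 J
Step 2: Vt = kT/q = 4.54349e-21 / 1.602e-19
Step 3: Vt = 0.02836 V

0.02836


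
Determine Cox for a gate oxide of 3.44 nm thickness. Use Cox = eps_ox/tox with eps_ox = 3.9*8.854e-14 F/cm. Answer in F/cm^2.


Step 1: eps_ox = 3.9 * 8.854e-14 = 3.45306e-13 F/cm
Step 2: tox in cm = 3.44 nm * 1e-7 = 3.4400e-07 cm
Step 3: Cox = 3.45306e-13 / 3.4400e-07 = 1.00e-06 F/cm^2

1.00e-06


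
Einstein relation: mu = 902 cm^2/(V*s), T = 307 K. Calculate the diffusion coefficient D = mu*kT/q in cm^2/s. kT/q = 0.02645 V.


Step 1: D = mu * (kT/q)
Step 2: D = 902 * 0.02645
Step 3: D = 23.86 cm^2/s

23.86


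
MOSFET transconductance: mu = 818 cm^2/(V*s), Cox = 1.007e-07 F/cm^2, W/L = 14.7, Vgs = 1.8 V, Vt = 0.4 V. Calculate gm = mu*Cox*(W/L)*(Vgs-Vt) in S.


Step 1: Vov = Vgs - Vt = 1.8 - 0.4 = 1.4 V
Step 2: gm = mu * Cox * (W/L) * Vov
Step 3: gm = 818 * 1.007e-07 * 14.7 * 1.4 = 1.70e-03 S

1.70e-03


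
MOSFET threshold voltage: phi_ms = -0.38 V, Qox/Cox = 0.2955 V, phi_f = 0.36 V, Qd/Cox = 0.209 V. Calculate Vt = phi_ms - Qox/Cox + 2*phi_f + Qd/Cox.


Step 1: Vt = phi_ms - Qox/Cox + 2*phi_f + Qd/Cox
Step 2: Vt = -0.38 - 0.2955 + 2*0.36 + 0.209
Step 3: Vt = -0.38 - 0.2955 + 0.72 + 0.209
Step 4: Vt = 0.2535 V

0.2535


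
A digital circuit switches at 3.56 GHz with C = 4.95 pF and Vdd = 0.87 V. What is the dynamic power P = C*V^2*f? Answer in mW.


Step 1: V^2 = 0.87^2 = 0.7569 V^2
Step 2: P = C*V^2*f = 4.95e-12 F * 0.7569 * 3.56e9 Hz
Step 3: P = 1.33380918e-02 W
Step 4: P = 13.338 mW

13.338


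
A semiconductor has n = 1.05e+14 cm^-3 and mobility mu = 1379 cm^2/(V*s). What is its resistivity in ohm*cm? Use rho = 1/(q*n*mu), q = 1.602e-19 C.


Step 1: sigma = q * n * mu = 1.602e-19 * 1.05e+14 * 1379 = 2.31962e-02 S/cm
Step 2: rho = 1 / sigma = 1 / 2.31962e-02 = 43.11 ohm*cm

43.11


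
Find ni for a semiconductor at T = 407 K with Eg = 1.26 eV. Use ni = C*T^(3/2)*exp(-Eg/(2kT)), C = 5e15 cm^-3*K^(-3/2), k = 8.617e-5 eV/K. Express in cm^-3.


Step 1: Compute kT = 8.617e-5 * 407 = 0.03507119 eV
Step 2: Exponent = -Eg/(2kT) = -1.26/(2*0.03507119) = -17.96346
Step 3: T^(3/2) = 407^1.5 = 8210.92
Step 4: ni = 5e15 * 8210.92 * exp(-17.96346) = 6.49e+11 cm^-3

6.49e+11


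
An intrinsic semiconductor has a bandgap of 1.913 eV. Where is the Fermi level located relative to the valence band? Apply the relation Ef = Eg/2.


Step 1: For an intrinsic semiconductor, the Fermi level sits at midgap.
Step 2: Ef = Eg / 2 = 1.913 / 2 = 0.9565 eV

0.9565


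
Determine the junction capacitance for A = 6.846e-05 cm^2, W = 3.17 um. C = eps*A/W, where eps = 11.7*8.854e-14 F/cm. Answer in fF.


Step 1: eps_Si = 11.7 * 8.854e-14 = 1.035918e-12 F/cm
Step 2: W in cm = 3.17 * 1e-4 = 3.17e-04 cm
Step 3: C = 1.035918e-12 * 6.846e-05 / 3.17e-04 = 2.237191e-13 F
Step 4: C = 223.72 fF

223.72


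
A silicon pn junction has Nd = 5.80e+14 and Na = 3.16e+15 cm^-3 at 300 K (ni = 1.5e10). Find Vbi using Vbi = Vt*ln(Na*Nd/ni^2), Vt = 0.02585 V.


Step 1: Compute Na*Nd/ni^2 = 3.16e+15 * 5.80e+14 / (1.5e10)^2 = 8.1458e+09
Step 2: ln(8.1458e+09) = 22.8208
Step 3: Vbi = 0.02585 * 22.8208 = 0.59 V

0.59


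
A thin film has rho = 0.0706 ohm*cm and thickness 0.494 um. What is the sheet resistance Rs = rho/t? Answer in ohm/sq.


Step 1: Convert thickness to cm: t = 0.494 um = 4.9400e-05 cm
Step 2: Rs = rho / t = 0.0706 / 4.9400e-05
Step 3: Rs = 1429.1 ohm/sq

1429.1


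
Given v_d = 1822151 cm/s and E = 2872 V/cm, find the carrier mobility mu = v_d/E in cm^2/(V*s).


Step 1: mu = v_d / E
Step 2: mu = 1822151 / 2872
Step 3: mu = 634.45 cm^2/(V*s)

634.45


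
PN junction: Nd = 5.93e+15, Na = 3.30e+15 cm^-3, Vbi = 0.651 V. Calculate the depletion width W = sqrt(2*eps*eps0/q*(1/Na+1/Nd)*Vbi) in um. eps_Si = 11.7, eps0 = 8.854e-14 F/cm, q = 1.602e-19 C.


Step 1: 1/Na + 1/Nd = 1/3.30e+15 + 1/5.93e+15 = 4.71664e-16
Step 2: 2*eps*eps0/q = 2*11.7*8.854e-14/1.602e-19 = 1.293281e+07
Step 3: W^2 = 1.293281e+07 * 4.71664e-16 * 0.651 = 3.97106e-09
Step 4: W = sqrt(3.97106e-09) = 6.302e-05 cm = 0.6302 um

0.6302


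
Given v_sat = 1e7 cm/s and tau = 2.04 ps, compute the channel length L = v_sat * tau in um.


Step 1: tau in seconds = 2.04 ps * 1e-12 = 2.0400e-12 s
Step 2: L = v_sat * tau = 1e7 * 2.0400e-12 = 2.0400e-05 cm
Step 3: L in um = 2.0400e-05 * 1e4 = 0.204 um

0.204


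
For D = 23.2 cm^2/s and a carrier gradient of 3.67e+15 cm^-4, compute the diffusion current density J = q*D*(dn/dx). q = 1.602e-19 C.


Step 1: J = q * D * (dn/dx)
Step 2: J = 1.602e-19 * 23.2 * 3.67e+15
Step 3: J = 1.36e-02 A/cm^2

1.36e-02


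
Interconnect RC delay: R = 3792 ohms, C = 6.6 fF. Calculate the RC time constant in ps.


Step 1: tau = R * C
Step 2: tau = 3792 * 6.6 fF = 3792 * 6.6e-15 F
Step 3: tau = 2.50272e-11 s = 25.0272 ps

25.0272


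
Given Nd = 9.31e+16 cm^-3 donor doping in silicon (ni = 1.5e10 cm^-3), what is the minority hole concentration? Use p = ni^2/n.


Step 1: Since Nd >> ni, n ≈ Nd = 9.31e+16 cm^-3
Step 2: p = ni^2 / n = (1.5e10)^2 / 9.31e+16
Step 3: p = 2.25e20 / 9.31e+16 = 2.42e+03 cm^-3

2.42e+03


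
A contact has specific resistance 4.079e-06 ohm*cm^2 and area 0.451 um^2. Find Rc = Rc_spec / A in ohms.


Step 1: Convert area to cm^2: 0.451 um^2 = 4.5100e-09 cm^2
Step 2: Rc = Rc_spec / A = 4.079e-06 / 4.5100e-09
Step 3: Rc = 9.04e+02 ohms

9.04e+02


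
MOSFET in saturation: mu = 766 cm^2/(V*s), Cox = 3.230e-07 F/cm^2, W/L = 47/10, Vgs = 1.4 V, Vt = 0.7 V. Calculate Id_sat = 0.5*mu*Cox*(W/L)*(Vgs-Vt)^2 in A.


Step 1: Overdrive voltage Vov = Vgs - Vt = 1.4 - 0.7 = 0.7 V
Step 2: W/L = 47/10 = 4.7
Step 3: Id = 0.5 * 766 * 3.230e-07 * 4.7 * 0.7^2
Step 4: Id = 2.85e-04 A

2.85e-04


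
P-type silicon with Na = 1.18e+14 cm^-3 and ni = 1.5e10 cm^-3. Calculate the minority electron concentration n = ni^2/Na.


Step 1: Majority hole concentration p ≈ Na = 1.18e+14 cm^-3
Step 2: n = ni^2 / Na = (1.5e10)^2 / 1.18e+14
Step 3: n = 1.91e+06 cm^-3

1.91e+06


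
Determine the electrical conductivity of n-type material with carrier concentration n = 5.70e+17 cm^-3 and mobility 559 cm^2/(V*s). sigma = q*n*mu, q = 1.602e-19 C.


Step 1: sigma = q * n * mu
Step 2: sigma = 1.602e-19 * 5.70e+17 * 559
Step 3: sigma = 5.104e+01 S/cm

5.104e+01


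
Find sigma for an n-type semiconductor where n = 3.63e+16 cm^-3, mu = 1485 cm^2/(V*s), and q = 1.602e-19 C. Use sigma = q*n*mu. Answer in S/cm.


Step 1: sigma = q * n * mu
Step 2: sigma = 1.602e-19 * 3.63e+16 * 1485
Step 3: sigma = 8.636e+00 S/cm

8.636e+00


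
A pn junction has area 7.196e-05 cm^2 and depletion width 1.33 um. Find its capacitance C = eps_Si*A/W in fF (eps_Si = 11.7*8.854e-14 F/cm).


Step 1: eps_Si = 11.7 * 8.854e-14 = 1.035918e-12 F/cm
Step 2: W in cm = 1.33 * 1e-4 = 1.33e-04 cm
Step 3: C = 1.035918e-12 * 7.196e-05 / 1.33e-04 = 5.604862e-13 F
Step 4: C = 560.49 fF

560.49


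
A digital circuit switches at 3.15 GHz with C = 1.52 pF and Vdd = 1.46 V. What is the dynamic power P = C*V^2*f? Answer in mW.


Step 1: V^2 = 1.46^2 = 2.1316 V^2
Step 2: P = C*V^2*f = 1.52e-12 F * 2.1316 * 3.15e9 Hz
Step 3: P = 1.02061008e-02 W
Step 4: P = 10.206 mW

10.206


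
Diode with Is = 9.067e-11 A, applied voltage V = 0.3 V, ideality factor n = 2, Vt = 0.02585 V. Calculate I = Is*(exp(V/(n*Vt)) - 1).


Step 1: V/(n*Vt) = 0.3/(2*0.02585) = 5.8027
Step 2: exp(5.8027) = 3.3119e+02
Step 3: I = 9.067e-11 * (3.3119e+02 - 1) = 2.99e-08 A

2.99e-08


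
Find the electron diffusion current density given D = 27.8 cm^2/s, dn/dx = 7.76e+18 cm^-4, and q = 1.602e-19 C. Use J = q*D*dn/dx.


Step 1: J = q * D * (dn/dx)
Step 2: J = 1.602e-19 * 27.8 * 7.76e+18
Step 3: J = 3.46e+01 A/cm^2

3.46e+01


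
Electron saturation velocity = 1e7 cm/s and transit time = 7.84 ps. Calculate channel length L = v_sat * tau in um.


Step 1: tau in seconds = 7.84 ps * 1e-12 = 7.8400e-12 s
Step 2: L = v_sat * tau = 1e7 * 7.8400e-12 = 7.8400e-05 cm
Step 3: L in um = 7.8400e-05 * 1e4 = 0.784 um

0.784


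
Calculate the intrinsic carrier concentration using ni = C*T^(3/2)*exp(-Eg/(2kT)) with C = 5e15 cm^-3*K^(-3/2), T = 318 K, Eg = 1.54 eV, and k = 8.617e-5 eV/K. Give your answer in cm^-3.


Step 1: Compute kT = 8.617e-5 * 318 = 0.02740206 eV
Step 2: Exponent = -Eg/(2kT) = -1.54/(2*0.02740206) = -28.10008
Step 3: T^(3/2) = 318^1.5 = 5670.75
Step 4: ni = 5e15 * 5670.75 * exp(-28.10008) = 1.77e+07 cm^-3

1.77e+07


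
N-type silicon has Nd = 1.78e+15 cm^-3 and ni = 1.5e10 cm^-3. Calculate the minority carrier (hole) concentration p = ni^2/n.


Step 1: Since Nd >> ni, n ≈ Nd = 1.78e+15 cm^-3
Step 2: p = ni^2 / n = (1.5e10)^2 / 1.78e+15
Step 3: p = 2.25e20 / 1.78e+15 = 1.26e+05 cm^-3

1.26e+05


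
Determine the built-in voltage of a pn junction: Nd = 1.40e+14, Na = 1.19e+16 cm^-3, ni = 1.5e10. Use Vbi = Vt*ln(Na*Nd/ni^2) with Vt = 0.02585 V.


Step 1: Compute Na*Nd/ni^2 = 1.19e+16 * 1.40e+14 / (1.5e10)^2 = 7.4044e+09
Step 2: ln(7.4044e+09) = 22.7253
Step 3: Vbi = 0.02585 * 22.7253 = 0.587 V

0.587


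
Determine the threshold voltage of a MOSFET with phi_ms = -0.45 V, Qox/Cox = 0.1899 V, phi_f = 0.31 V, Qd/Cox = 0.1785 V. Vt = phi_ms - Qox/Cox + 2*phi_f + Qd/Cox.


Step 1: Vt = phi_ms - Qox/Cox + 2*phi_f + Qd/Cox
Step 2: Vt = -0.45 - 0.1899 + 2*0.31 + 0.1785
Step 3: Vt = -0.45 - 0.1899 + 0.62 + 0.1785
Step 4: Vt = 0.1586 V

0.1586


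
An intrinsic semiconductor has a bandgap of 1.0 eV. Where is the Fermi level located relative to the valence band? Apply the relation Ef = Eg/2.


Step 1: For an intrinsic semiconductor, the Fermi level sits at midgap.
Step 2: Ef = Eg / 2 = 1.0 / 2 = 0.5 eV

0.5


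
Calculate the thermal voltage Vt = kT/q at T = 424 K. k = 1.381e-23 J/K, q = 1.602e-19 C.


Step 1: kT = 1.381e-23 * 424 = 5.85544e-21 J
Step 2: Vt = kT/q = 5.85544e-21 / 1.602e-19
Step 3: Vt = 0.03655 V

0.03655


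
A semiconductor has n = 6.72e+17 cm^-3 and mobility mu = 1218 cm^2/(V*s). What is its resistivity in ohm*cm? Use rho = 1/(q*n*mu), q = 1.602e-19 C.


Step 1: sigma = q * n * mu = 1.602e-19 * 6.72e+17 * 1218 = 1.31123e+02 S/cm
Step 2: rho = 1 / sigma = 1 / 1.31123e+02 = 0.007626 ohm*cm

0.007626


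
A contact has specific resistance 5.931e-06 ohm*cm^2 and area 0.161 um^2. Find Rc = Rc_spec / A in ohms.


Step 1: Convert area to cm^2: 0.161 um^2 = 1.6100e-09 cm^2
Step 2: Rc = Rc_spec / A = 5.931e-06 / 1.6100e-09
Step 3: Rc = 3.68e+03 ohms

3.68e+03


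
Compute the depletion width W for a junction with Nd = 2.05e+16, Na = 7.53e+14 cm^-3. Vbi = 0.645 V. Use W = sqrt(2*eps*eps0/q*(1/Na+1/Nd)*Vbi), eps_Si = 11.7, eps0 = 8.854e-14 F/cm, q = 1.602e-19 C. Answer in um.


Step 1: 1/Na + 1/Nd = 1/7.53e+14 + 1/2.05e+16 = 1.37680e-15
Step 2: 2*eps*eps0/q = 2*11.7*8.854e-14/1.602e-19 = 1.293281e+07
Step 3: W^2 = 1.293281e+07 * 1.37680e-15 * 0.645 = 1.14848e-08
Step 4: W = sqrt(1.14848e-08) = 1.072e-04 cm = 1.072 um

1.072


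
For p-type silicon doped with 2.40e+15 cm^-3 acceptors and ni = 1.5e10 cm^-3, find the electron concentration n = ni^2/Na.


Step 1: Majority hole concentration p ≈ Na = 2.40e+15 cm^-3
Step 2: n = ni^2 / Na = (1.5e10)^2 / 2.40e+15
Step 3: n = 9.38e+04 cm^-3

9.38e+04


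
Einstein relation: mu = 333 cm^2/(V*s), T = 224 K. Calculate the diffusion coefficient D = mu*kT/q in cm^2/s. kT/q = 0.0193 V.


Step 1: D = mu * (kT/q)
Step 2: D = 333 * 0.0193
Step 3: D = 6.43 cm^2/s

6.43


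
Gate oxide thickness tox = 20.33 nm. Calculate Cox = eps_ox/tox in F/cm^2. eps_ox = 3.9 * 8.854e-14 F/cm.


Step 1: eps_ox = 3.9 * 8.854e-14 = 3.45306e-13 F/cm
Step 2: tox in cm = 20.33 nm * 1e-7 = 2.0330e-06 cm
Step 3: Cox = 3.45306e-13 / 2.0330e-06 = 1.70e-07 F/cm^2

1.70e-07


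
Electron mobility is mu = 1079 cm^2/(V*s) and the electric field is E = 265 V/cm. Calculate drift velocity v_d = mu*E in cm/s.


Step 1: v_d = mu * E
Step 2: v_d = 1079 * 265 = 285935
Step 3: v_d = 2.86e+05 cm/s

2.86e+05


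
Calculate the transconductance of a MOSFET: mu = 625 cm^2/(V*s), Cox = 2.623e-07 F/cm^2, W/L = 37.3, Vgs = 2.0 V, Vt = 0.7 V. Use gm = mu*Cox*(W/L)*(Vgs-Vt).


Step 1: Vov = Vgs - Vt = 2.0 - 0.7 = 1.3 V
Step 2: gm = mu * Cox * (W/L) * Vov
Step 3: gm = 625 * 2.623e-07 * 37.3 * 1.3 = 7.95e-03 S

7.95e-03


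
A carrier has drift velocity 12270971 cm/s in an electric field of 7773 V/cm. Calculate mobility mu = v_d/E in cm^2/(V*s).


Step 1: mu = v_d / E
Step 2: mu = 12270971 / 7773
Step 3: mu = 1578.67 cm^2/(V*s)

1578.67


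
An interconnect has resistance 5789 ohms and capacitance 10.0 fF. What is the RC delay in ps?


Step 1: tau = R * C
Step 2: tau = 5789 * 10.0 fF = 5789 * 1.0e-14 F
Step 3: tau = 5.789e-11 s = 57.89 ps

57.89


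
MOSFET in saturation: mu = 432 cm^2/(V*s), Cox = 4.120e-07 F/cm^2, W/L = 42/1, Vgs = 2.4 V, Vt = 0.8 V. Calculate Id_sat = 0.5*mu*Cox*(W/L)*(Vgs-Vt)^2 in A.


Step 1: Overdrive voltage Vov = Vgs - Vt = 2.4 - 0.8 = 1.6 V
Step 2: W/L = 42/1 = 42
Step 3: Id = 0.5 * 432 * 4.120e-07 * 42 * 1.6^2
Step 4: Id = 9.57e-03 A

9.57e-03


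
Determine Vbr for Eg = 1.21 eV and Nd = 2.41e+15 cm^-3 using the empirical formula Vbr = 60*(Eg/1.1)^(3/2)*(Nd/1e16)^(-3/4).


Step 1: Eg/1.1 = 1.21/1.1 = 1.100000
Step 2: (Eg/1.1)^1.5 = 1.100000^1.5 = 1.153690
Step 3: (Nd/1e16)^(-0.75) = (0.241)^(-0.75) = 2.907282
Step 4: Vbr = 60 * 1.153690 * 2.907282 = 201.2 V

201.2


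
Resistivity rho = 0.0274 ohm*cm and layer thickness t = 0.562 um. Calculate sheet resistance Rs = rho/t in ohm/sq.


Step 1: Convert thickness to cm: t = 0.562 um = 5.6200e-05 cm
Step 2: Rs = rho / t = 0.0274 / 5.6200e-05
Step 3: Rs = 487.5 ohm/sq

487.5


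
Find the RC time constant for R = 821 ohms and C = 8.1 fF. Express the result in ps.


Step 1: tau = R * C
Step 2: tau = 821 * 8.1 fF = 821 * 8.1e-15 F
Step 3: tau = 6.6501e-12 s = 6.6501 ps

6.6501


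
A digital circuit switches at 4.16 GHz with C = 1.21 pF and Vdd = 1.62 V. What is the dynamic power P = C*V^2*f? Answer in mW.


Step 1: V^2 = 1.62^2 = 2.6244 V^2
Step 2: P = C*V^2*f = 1.21e-12 F * 2.6244 * 4.16e9 Hz
Step 3: P = 1.321017984e-02 W
Step 4: P = 13.21 mW

13.21


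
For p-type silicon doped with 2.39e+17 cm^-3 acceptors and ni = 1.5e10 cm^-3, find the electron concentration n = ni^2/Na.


Step 1: Majority hole concentration p ≈ Na = 2.39e+17 cm^-3
Step 2: n = ni^2 / Na = (1.5e10)^2 / 2.39e+17
Step 3: n = 9.41e+02 cm^-3

9.41e+02


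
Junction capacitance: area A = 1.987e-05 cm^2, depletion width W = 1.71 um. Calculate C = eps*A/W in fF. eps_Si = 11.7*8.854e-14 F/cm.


Step 1: eps_Si = 11.7 * 8.854e-14 = 1.035918e-12 F/cm
Step 2: W in cm = 1.71 * 1e-4 = 1.71e-04 cm
Step 3: C = 1.035918e-12 * 1.987e-05 / 1.71e-04 = 1.203725e-13 F
Step 4: C = 120.37 fF

120.37


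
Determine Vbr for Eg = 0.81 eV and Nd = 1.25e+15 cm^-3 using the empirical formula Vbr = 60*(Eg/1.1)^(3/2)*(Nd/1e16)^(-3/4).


Step 1: Eg/1.1 = 0.81/1.1 = 0.736364
Step 2: (Eg/1.1)^1.5 = 0.736364^1.5 = 0.631886
Step 3: (Nd/1e16)^(-0.75) = (0.125)^(-0.75) = 4.756828
Step 4: Vbr = 60 * 0.631886 * 4.756828 = 180.3 V

180.3


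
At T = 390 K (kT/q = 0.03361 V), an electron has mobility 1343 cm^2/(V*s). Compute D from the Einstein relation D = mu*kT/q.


Step 1: D = mu * (kT/q)
Step 2: D = 1343 * 0.03361
Step 3: D = 45.14 cm^2/s

45.14


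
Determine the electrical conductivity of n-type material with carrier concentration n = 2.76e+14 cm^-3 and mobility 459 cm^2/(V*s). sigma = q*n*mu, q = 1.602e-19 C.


Step 1: sigma = q * n * mu
Step 2: sigma = 1.602e-19 * 2.76e+14 * 459
Step 3: sigma = 2.029e-02 S/cm

2.029e-02


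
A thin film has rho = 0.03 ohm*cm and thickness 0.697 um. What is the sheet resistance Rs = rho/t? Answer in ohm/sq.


Step 1: Convert thickness to cm: t = 0.697 um = 6.9700e-05 cm
Step 2: Rs = rho / t = 0.03 / 6.9700e-05
Step 3: Rs = 430.4 ohm/sq

430.4


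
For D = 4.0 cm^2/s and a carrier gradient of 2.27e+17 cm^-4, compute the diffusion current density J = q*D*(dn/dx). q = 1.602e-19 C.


Step 1: J = q * D * (dn/dx)
Step 2: J = 1.602e-19 * 4.0 * 2.27e+17
Step 3: J = 1.45e-01 A/cm^2

1.45e-01


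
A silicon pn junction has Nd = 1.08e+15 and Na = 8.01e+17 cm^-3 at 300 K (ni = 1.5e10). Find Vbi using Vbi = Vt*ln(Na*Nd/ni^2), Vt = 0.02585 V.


Step 1: Compute Na*Nd/ni^2 = 8.01e+17 * 1.08e+15 / (1.5e10)^2 = 3.8448e+12
Step 2: ln(3.8448e+12) = 28.9777
Step 3: Vbi = 0.02585 * 28.9777 = 0.749 V

0.749


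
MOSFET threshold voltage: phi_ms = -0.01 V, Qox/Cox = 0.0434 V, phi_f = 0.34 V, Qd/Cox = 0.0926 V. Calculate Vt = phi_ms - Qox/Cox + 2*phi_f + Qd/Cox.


Step 1: Vt = phi_ms - Qox/Cox + 2*phi_f + Qd/Cox
Step 2: Vt = -0.01 - 0.0434 + 2*0.34 + 0.0926
Step 3: Vt = -0.01 - 0.0434 + 0.68 + 0.0926
Step 4: Vt = 0.7192 V

0.7192


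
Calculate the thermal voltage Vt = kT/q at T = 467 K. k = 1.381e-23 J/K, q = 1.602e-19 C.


Step 1: kT = 1.381e-23 * 467 = 6.44927e-21 J
Step 2: Vt = kT/q = 6.44927e-21 / 1.602e-19
Step 3: Vt = 0.04026 V

0.04026


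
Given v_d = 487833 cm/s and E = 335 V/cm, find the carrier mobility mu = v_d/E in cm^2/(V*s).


Step 1: mu = v_d / E
Step 2: mu = 487833 / 335
Step 3: mu = 1456.22 cm^2/(V*s)

1456.22


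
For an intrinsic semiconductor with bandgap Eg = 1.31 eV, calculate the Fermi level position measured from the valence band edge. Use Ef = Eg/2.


Step 1: For an intrinsic semiconductor, the Fermi level sits at midgap.
Step 2: Ef = Eg / 2 = 1.31 / 2 = 0.655 eV

0.655


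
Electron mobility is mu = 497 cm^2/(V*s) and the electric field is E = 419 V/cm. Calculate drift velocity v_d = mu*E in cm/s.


Step 1: v_d = mu * E
Step 2: v_d = 497 * 419 = 208243
Step 3: v_d = 2.08e+05 cm/s

2.08e+05


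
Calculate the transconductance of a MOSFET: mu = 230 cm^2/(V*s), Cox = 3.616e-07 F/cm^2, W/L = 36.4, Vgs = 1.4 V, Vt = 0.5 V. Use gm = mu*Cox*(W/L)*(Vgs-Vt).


Step 1: Vov = Vgs - Vt = 1.4 - 0.5 = 0.9 V
Step 2: gm = mu * Cox * (W/L) * Vov
Step 3: gm = 230 * 3.616e-07 * 36.4 * 0.9 = 2.72e-03 S

2.72e-03


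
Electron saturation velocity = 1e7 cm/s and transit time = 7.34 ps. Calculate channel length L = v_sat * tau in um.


Step 1: tau in seconds = 7.34 ps * 1e-12 = 7.3400e-12 s
Step 2: L = v_sat * tau = 1e7 * 7.3400e-12 = 7.3400e-05 cm
Step 3: L in um = 7.3400e-05 * 1e4 = 0.734 um

0.734


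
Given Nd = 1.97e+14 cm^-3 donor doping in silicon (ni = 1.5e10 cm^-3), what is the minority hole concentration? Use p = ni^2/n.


Step 1: Since Nd >> ni, n ≈ Nd = 1.97e+14 cm^-3
Step 2: p = ni^2 / n = (1.5e10)^2 / 1.97e+14
Step 3: p = 2.25e20 / 1.97e+14 = 1.14e+06 cm^-3

1.14e+06


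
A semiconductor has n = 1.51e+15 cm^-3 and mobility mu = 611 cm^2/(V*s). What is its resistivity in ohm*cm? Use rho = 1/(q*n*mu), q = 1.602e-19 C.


Step 1: sigma = q * n * mu = 1.602e-19 * 1.51e+15 * 611 = 1.47802e-01 S/cm
Step 2: rho = 1 / sigma = 1 / 1.47802e-01 = 6.766 ohm*cm

6.766


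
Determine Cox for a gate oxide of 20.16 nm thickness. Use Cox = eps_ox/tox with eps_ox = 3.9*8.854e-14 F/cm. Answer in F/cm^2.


Step 1: eps_ox = 3.9 * 8.854e-14 = 3.45306e-13 F/cm
Step 2: tox in cm = 20.16 nm * 1e-7 = 2.0160e-06 cm
Step 3: Cox = 3.45306e-13 / 2.0160e-06 = 1.71e-07 F/cm^2

1.71e-07


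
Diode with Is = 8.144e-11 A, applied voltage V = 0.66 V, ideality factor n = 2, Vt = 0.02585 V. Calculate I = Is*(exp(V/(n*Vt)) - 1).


Step 1: V/(n*Vt) = 0.66/(2*0.02585) = 12.7660
Step 2: exp(12.7660) = 3.5011e+05
Step 3: I = 8.144e-11 * (3.5011e+05 - 1) = 2.85e-05 A

2.85e-05


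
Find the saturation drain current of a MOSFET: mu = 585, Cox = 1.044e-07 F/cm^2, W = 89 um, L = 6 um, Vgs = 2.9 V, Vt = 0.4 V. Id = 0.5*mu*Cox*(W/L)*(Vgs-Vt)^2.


Step 1: Overdrive voltage Vov = Vgs - Vt = 2.9 - 0.4 = 2.5 V
Step 2: W/L = 89/6 = 14.8333
Step 3: Id = 0.5 * 585 * 1.044e-07 * 14.8333 * 2.5^2
Step 4: Id = 2.83e-03 A

2.83e-03


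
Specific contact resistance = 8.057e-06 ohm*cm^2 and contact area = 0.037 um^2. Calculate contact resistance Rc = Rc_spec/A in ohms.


Step 1: Convert area to cm^2: 0.037 um^2 = 3.7000e-10 cm^2
Step 2: Rc = Rc_spec / A = 8.057e-06 / 3.7000e-10
Step 3: Rc = 2.18e+04 ohms

2.18e+04


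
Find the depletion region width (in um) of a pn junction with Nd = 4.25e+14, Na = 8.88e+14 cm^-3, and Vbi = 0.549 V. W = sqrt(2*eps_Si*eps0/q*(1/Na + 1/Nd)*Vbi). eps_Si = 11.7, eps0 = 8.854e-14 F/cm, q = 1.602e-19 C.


Step 1: 1/Na + 1/Nd = 1/8.88e+14 + 1/4.25e+14 = 3.47907e-15
Step 2: 2*eps*eps0/q = 2*11.7*8.854e-14/1.602e-19 = 1.293281e+07
Step 3: W^2 = 1.293281e+07 * 3.47907e-15 * 0.549 = 2.47018e-08
Step 4: W = sqrt(2.47018e-08) = 1.572e-04 cm = 1.572 um

1.572


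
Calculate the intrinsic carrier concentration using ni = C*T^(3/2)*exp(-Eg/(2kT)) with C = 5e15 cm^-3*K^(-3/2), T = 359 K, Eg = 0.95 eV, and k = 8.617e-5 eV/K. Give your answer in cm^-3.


Step 1: Compute kT = 8.617e-5 * 359 = 0.03093503 eV
Step 2: Exponent = -Eg/(2kT) = -0.95/(2*0.03093503) = -15.35476
Step 3: T^(3/2) = 359^1.5 = 6802.08
Step 4: ni = 5e15 * 6802.08 * exp(-15.35476) = 7.30e+12 cm^-3

7.30e+12


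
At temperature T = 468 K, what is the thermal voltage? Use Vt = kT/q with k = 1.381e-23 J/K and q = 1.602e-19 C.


Step 1: kT = 1.381e-23 * 468 = 6.46308e-21 J
Step 2: Vt = kT/q = 6.46308e-21 / 1.602e-19
Step 3: Vt = 0.04034 V

0.04034


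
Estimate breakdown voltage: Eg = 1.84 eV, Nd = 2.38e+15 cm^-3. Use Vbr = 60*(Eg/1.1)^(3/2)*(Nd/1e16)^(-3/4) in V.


Step 1: Eg/1.1 = 1.84/1.1 = 1.672727
Step 2: (Eg/1.1)^1.5 = 1.672727^1.5 = 2.163404
Step 3: (Nd/1e16)^(-0.75) = (0.238)^(-0.75) = 2.934724
Step 4: Vbr = 60 * 2.163404 * 2.934724 = 380.9 V

380.9


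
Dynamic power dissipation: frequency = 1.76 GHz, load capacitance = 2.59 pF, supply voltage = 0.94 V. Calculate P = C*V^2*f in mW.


Step 1: V^2 = 0.94^2 = 0.8836 V^2
Step 2: P = C*V^2*f = 2.59e-12 F * 0.8836 * 1.76e9 Hz
Step 3: P = 4.02780224e-03 W
Step 4: P = 4.028 mW

4.028


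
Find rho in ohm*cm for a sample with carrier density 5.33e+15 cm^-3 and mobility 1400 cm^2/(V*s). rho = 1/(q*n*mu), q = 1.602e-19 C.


Step 1: sigma = q * n * mu = 1.602e-19 * 5.33e+15 * 1400 = 1.19541e+00 S/cm
Step 2: rho = 1 / sigma = 1 / 1.19541e+00 = 0.8365 ohm*cm

0.8365


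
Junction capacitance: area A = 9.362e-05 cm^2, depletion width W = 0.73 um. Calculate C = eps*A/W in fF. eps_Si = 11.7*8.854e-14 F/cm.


Step 1: eps_Si = 11.7 * 8.854e-14 = 1.035918e-12 F/cm
Step 2: W in cm = 0.73 * 1e-4 = 7.30e-05 cm
Step 3: C = 1.035918e-12 * 9.362e-05 / 7.30e-05 = 1.328529e-12 F
Step 4: C = 1328.53 fF

1328.53


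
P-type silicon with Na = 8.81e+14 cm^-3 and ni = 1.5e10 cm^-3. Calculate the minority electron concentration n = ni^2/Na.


Step 1: Majority hole concentration p ≈ Na = 8.81e+14 cm^-3
Step 2: n = ni^2 / Na = (1.5e10)^2 / 8.81e+14
Step 3: n = 2.55e+05 cm^-3

2.55e+05


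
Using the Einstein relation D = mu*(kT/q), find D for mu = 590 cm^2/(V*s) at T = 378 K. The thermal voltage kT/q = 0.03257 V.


Step 1: D = mu * (kT/q)
Step 2: D = 590 * 0.03257
Step 3: D = 19.22 cm^2/s

19.22


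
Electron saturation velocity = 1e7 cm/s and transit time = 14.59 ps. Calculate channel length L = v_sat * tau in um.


Step 1: tau in seconds = 14.59 ps * 1e-12 = 1.4590e-11 s
Step 2: L = v_sat * tau = 1e7 * 1.4590e-11 = 1.4590e-04 cm
Step 3: L in um = 1.4590e-04 * 1e4 = 1.459 um

1.459


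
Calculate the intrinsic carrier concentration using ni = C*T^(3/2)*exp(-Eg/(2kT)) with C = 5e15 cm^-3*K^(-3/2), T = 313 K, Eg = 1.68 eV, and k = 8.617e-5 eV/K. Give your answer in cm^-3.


Step 1: Compute kT = 8.617e-5 * 313 = 0.02697121 eV
Step 2: Exponent = -Eg/(2kT) = -1.68/(2*0.02697121) = -31.14432
Step 3: T^(3/2) = 313^1.5 = 5537.54
Step 4: ni = 5e15 * 5537.54 * exp(-31.14432) = 8.25e+05 cm^-3

8.25e+05


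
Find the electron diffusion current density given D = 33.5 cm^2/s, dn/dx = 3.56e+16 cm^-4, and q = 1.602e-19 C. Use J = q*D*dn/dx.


Step 1: J = q * D * (dn/dx)
Step 2: J = 1.602e-19 * 33.5 * 3.56e+16
Step 3: J = 1.91e-01 A/cm^2

1.91e-01


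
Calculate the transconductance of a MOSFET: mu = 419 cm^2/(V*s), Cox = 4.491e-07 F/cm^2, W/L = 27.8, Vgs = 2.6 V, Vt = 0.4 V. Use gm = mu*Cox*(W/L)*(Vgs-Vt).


Step 1: Vov = Vgs - Vt = 2.6 - 0.4 = 2.2 V
Step 2: gm = mu * Cox * (W/L) * Vov
Step 3: gm = 419 * 4.491e-07 * 27.8 * 2.2 = 1.15e-02 S

1.15e-02


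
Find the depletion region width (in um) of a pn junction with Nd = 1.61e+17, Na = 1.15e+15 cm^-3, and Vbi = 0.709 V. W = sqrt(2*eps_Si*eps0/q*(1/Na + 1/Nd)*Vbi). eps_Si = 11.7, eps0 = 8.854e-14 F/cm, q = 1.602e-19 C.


Step 1: 1/Na + 1/Nd = 1/1.15e+15 + 1/1.61e+17 = 8.75776e-16
Step 2: 2*eps*eps0/q = 2*11.7*8.854e-14/1.602e-19 = 1.293281e+07
Step 3: W^2 = 1.293281e+07 * 8.75776e-16 * 0.709 = 8.03031e-09
Step 4: W = sqrt(8.03031e-09) = 8.961e-05 cm = 0.8961 um

0.8961


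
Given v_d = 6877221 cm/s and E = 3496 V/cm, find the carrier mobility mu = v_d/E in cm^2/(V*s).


Step 1: mu = v_d / E
Step 2: mu = 6877221 / 3496
Step 3: mu = 1967.17 cm^2/(V*s)

1967.17


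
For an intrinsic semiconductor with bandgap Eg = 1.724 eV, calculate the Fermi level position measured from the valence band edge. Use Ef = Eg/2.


Step 1: For an intrinsic semiconductor, the Fermi level sits at midgap.
Step 2: Ef = Eg / 2 = 1.724 / 2 = 0.862 eV

0.862


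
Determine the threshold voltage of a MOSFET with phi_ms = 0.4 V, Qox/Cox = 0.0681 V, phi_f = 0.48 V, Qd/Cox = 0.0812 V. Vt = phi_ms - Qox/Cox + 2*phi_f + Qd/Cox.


Step 1: Vt = phi_ms - Qox/Cox + 2*phi_f + Qd/Cox
Step 2: Vt = 0.4 - 0.0681 + 2*0.48 + 0.0812
Step 3: Vt = 0.4 - 0.0681 + 0.96 + 0.0812
Step 4: Vt = 1.3731 V

1.3731


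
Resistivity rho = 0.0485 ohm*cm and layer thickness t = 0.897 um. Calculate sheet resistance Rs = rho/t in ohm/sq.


Step 1: Convert thickness to cm: t = 0.897 um = 8.9700e-05 cm
Step 2: Rs = rho / t = 0.0485 / 8.9700e-05
Step 3: Rs = 540.7 ohm/sq

540.7


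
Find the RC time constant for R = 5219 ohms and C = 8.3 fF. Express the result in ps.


Step 1: tau = R * C
Step 2: tau = 5219 * 8.3 fF = 5219 * 8.3e-15 F
Step 3: tau = 4.33177e-11 s = 43.3177 ps

43.3177


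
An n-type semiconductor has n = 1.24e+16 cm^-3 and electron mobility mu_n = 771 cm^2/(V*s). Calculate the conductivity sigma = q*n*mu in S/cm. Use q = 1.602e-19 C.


Step 1: sigma = q * n * mu
Step 2: sigma = 1.602e-19 * 1.24e+16 * 771
Step 3: sigma = 1.532e+00 S/cm

1.532e+00


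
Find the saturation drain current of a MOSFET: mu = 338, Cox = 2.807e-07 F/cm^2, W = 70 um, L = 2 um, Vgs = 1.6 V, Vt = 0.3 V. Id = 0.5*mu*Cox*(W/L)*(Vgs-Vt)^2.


Step 1: Overdrive voltage Vov = Vgs - Vt = 1.6 - 0.3 = 1.3 V
Step 2: W/L = 70/2 = 35
Step 3: Id = 0.5 * 338 * 2.807e-07 * 35 * 1.3^2
Step 4: Id = 2.81e-03 A

2.81e-03


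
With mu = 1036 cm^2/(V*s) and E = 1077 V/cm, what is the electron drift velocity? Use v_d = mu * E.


Step 1: v_d = mu * E
Step 2: v_d = 1036 * 1077 = 1115772
Step 3: v_d = 1.12e+06 cm/s

1.12e+06


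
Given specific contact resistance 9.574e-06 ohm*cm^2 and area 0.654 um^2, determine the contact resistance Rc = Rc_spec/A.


Step 1: Convert area to cm^2: 0.654 um^2 = 6.5400e-09 cm^2
Step 2: Rc = Rc_spec / A = 9.574e-06 / 6.5400e-09
Step 3: Rc = 1.46e+03 ohms

1.46e+03


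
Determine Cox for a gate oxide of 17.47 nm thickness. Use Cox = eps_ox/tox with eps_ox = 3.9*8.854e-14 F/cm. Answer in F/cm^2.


Step 1: eps_ox = 3.9 * 8.854e-14 = 3.45306e-13 F/cm
Step 2: tox in cm = 17.47 nm * 1e-7 = 1.7470e-06 cm
Step 3: Cox = 3.45306e-13 / 1.7470e-06 = 1.98e-07 F/cm^2

1.98e-07


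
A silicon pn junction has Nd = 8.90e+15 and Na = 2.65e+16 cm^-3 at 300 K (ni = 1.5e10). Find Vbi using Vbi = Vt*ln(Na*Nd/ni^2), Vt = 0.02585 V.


Step 1: Compute Na*Nd/ni^2 = 2.65e+16 * 8.90e+15 / (1.5e10)^2 = 1.0482e+12
Step 2: ln(1.0482e+12) = 27.6781
Step 3: Vbi = 0.02585 * 27.6781 = 0.715 V

0.715


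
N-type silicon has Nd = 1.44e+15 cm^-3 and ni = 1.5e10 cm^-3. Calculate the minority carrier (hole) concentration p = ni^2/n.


Step 1: Since Nd >> ni, n ≈ Nd = 1.44e+15 cm^-3
Step 2: p = ni^2 / n = (1.5e10)^2 / 1.44e+15
Step 3: p = 2.25e20 / 1.44e+15 = 1.56e+05 cm^-3

1.56e+05


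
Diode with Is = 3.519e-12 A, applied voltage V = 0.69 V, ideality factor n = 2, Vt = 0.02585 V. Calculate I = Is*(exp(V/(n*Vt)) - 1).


Step 1: V/(n*Vt) = 0.69/(2*0.02585) = 13.3462
Step 2: exp(13.3462) = 6.2543e+05
Step 3: I = 3.519e-12 * (6.2543e+05 - 1) = 2.20e-06 A

2.20e-06


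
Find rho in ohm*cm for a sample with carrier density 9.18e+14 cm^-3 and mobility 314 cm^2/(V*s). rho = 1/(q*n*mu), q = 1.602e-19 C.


Step 1: sigma = q * n * mu = 1.602e-19 * 9.18e+14 * 314 = 4.61780e-02 S/cm
Step 2: rho = 1 / sigma = 1 / 4.61780e-02 = 21.66 ohm*cm

21.66


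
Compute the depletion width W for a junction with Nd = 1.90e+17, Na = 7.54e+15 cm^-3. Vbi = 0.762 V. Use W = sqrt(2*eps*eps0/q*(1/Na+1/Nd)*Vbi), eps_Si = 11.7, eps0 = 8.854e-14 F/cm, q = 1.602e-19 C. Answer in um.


Step 1: 1/Na + 1/Nd = 1/7.54e+15 + 1/1.90e+17 = 1.37889e-16
Step 2: 2*eps*eps0/q = 2*11.7*8.854e-14/1.602e-19 = 1.293281e+07
Step 3: W^2 = 1.293281e+07 * 1.37889e-16 * 0.762 = 1.35887e-09
Step 4: W = sqrt(1.35887e-09) = 3.686e-05 cm = 0.3686 um

0.3686


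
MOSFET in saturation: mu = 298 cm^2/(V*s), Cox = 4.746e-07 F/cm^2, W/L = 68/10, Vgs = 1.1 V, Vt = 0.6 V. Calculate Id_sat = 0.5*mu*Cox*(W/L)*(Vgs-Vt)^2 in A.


Step 1: Overdrive voltage Vov = Vgs - Vt = 1.1 - 0.6 = 0.5 V
Step 2: W/L = 68/10 = 6.8
Step 3: Id = 0.5 * 298 * 4.746e-07 * 6.8 * 0.5^2
Step 4: Id = 1.20e-04 A

1.20e-04


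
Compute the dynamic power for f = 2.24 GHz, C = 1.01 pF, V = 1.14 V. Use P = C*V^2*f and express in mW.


Step 1: V^2 = 1.14^2 = 1.2996 V^2
Step 2: P = C*V^2*f = 1.01e-12 F * 1.2996 * 2.24e9 Hz
Step 3: P = 2.94021504e-03 W
Step 4: P = 2.94 mW

2.94


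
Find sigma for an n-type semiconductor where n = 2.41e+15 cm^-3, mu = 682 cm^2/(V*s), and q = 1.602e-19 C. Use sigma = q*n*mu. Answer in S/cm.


Step 1: sigma = q * n * mu
Step 2: sigma = 1.602e-19 * 2.41e+15 * 682
Step 3: sigma = 2.633e-01 S/cm

2.633e-01


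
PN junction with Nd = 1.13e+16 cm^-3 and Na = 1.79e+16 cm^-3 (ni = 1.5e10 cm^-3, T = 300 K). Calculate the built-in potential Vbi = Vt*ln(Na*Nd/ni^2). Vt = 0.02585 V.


Step 1: Compute Na*Nd/ni^2 = 1.79e+16 * 1.13e+16 / (1.5e10)^2 = 8.9898e+11
Step 2: ln(8.9898e+11) = 27.5245
Step 3: Vbi = 0.02585 * 27.5245 = 0.712 V

0.712


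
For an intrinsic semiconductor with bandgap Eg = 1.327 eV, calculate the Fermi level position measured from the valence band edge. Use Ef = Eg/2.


Step 1: For an intrinsic semiconductor, the Fermi level sits at midgap.
Step 2: Ef = Eg / 2 = 1.327 / 2 = 0.6635 eV

0.6635


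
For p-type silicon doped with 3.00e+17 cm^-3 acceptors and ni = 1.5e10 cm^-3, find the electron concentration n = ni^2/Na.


Step 1: Majority hole concentration p ≈ Na = 3.00e+17 cm^-3
Step 2: n = ni^2 / Na = (1.5e10)^2 / 3.00e+17
Step 3: n = 7.50e+02 cm^-3

7.50e+02


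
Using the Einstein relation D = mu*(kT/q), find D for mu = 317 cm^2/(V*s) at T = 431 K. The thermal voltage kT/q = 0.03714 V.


Step 1: D = mu * (kT/q)
Step 2: D = 317 * 0.03714
Step 3: D = 11.77 cm^2/s

11.77


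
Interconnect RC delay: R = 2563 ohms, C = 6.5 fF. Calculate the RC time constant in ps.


Step 1: tau = R * C
Step 2: tau = 2563 * 6.5 fF = 2563 * 6.5e-15 F
Step 3: tau = 1.66595e-11 s = 16.6595 ps

16.6595


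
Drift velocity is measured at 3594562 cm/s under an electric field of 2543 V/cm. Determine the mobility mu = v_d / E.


Step 1: mu = v_d / E
Step 2: mu = 3594562 / 2543
Step 3: mu = 1413.51 cm^2/(V*s)

1413.51


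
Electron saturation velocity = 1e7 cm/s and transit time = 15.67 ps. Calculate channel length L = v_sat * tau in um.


Step 1: tau in seconds = 15.67 ps * 1e-12 = 1.5670e-11 s
Step 2: L = v_sat * tau = 1e7 * 1.5670e-11 = 1.5670e-04 cm
Step 3: L in um = 1.5670e-04 * 1e4 = 1.567 um

1.567


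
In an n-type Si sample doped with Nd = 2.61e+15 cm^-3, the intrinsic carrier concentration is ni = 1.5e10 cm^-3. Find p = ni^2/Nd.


Step 1: Since Nd >> ni, n ≈ Nd = 2.61e+15 cm^-3
Step 2: p = ni^2 / n = (1.5e10)^2 / 2.61e+15
Step 3: p = 2.25e20 / 2.61e+15 = 8.62e+04 cm^-3

8.62e+04


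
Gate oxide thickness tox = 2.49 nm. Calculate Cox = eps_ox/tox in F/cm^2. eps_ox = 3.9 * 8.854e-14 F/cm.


Step 1: eps_ox = 3.9 * 8.854e-14 = 3.45306e-13 F/cm
Step 2: tox in cm = 2.49 nm * 1e-7 = 2.4900e-07 cm
Step 3: Cox = 3.45306e-13 / 2.4900e-07 = 1.39e-06 F/cm^2

1.39e-06


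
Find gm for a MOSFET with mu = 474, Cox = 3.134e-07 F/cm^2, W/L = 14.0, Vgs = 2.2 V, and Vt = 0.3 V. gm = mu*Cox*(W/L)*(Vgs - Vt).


Step 1: Vov = Vgs - Vt = 2.2 - 0.3 = 1.9 V
Step 2: gm = mu * Cox * (W/L) * Vov
Step 3: gm = 474 * 3.134e-07 * 14.0 * 1.9 = 3.95e-03 S

3.95e-03


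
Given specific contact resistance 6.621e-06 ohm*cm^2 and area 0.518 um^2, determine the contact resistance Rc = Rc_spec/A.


Step 1: Convert area to cm^2: 0.518 um^2 = 5.1800e-09 cm^2
Step 2: Rc = Rc_spec / A = 6.621e-06 / 5.1800e-09
Step 3: Rc = 1.28e+03 ohms

1.28e+03


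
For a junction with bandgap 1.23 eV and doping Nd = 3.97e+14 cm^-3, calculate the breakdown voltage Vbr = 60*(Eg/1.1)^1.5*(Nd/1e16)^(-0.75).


Step 1: Eg/1.1 = 1.23/1.1 = 1.118182
Step 2: (Eg/1.1)^1.5 = 1.118182^1.5 = 1.182412
Step 3: (Nd/1e16)^(-0.75) = (0.0397)^(-0.75) = 11.243645
Step 4: Vbr = 60 * 1.182412 * 11.243645 = 797.7 V

797.7
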